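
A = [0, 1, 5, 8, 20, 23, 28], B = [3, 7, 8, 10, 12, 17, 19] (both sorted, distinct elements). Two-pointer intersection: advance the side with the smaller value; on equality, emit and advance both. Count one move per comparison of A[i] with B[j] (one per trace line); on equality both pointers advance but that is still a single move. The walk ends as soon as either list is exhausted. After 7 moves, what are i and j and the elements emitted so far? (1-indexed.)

i=5, j=5, emitted=[8]

[i=1,j=1] 0<3 → i++
[i=2,j=1] 1<3 → i++
[i=3,j=1] 5>3 → j++
[i=3,j=2] 5<7 → i++
[i=4,j=2] 8>7 → j++
[i=4,j=3] 8==8 emit → i++,j++
[i=5,j=4] 20>10 → j++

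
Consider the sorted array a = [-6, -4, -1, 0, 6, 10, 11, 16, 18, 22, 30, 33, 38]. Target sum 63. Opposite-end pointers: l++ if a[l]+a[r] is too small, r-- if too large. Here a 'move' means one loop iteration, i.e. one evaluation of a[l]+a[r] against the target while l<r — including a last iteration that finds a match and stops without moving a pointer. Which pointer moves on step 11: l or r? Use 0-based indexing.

l=0 r=12: -6+38=32 <63, l++
l=1 r=12: -4+38=34 <63, l++
l=2 r=12: -1+38=37 <63, l++
l=3 r=12: 0+38=38 <63, l++
l=4 r=12: 6+38=44 <63, l++
l=5 r=12: 10+38=48 <63, l++
l=6 r=12: 11+38=49 <63, l++
l=7 r=12: 16+38=54 <63, l++
l=8 r=12: 18+38=56 <63, l++
l=9 r=12: 22+38=60 <63, l++
l=10 r=12: 30+38=68 >63, r--

r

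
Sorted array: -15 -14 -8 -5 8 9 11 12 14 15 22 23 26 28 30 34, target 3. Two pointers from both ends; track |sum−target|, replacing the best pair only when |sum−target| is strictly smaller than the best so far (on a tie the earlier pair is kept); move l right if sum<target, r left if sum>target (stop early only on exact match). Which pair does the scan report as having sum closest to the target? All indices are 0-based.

l=0 r=15: -15+34=19 d=16 *, r--
l=0 r=14: -15+30=15 d=12 *, r--
l=0 r=13: -15+28=13 d=10 *, r--
l=0 r=12: -15+26=11 d=8 *, r--
l=0 r=11: -15+23=8 d=5 *, r--
l=0 r=10: -15+22=7 d=4 *, r--
l=0 r=9: -15+15=0 d=3 *, l++
l=1 r=9: -14+15=1 d=2 *, l++
l=2 r=9: -8+15=7 d=4, r--
l=2 r=8: -8+14=6 d=3, r--
l=2 r=7: -8+12=4 d=1 *, r--
l=2 r=6: -8+11=3 d=0 *, stop

pair (-8, 11) with sum 3 (|Δ|=0)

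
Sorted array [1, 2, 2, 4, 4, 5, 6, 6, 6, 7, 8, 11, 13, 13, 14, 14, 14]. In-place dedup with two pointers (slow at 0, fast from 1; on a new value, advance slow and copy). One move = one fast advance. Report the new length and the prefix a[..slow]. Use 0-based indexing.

slow=0 fast=1: a[fast]=2≠a[slow]=1 write a[1]=2, slow++,fast++
slow=1 fast=2: a[fast]=2=a[slow] dup, fast++
slow=1 fast=3: a[fast]=4≠a[slow]=2 write a[2]=4, slow++,fast++
slow=2 fast=4: a[fast]=4=a[slow] dup, fast++
slow=2 fast=5: a[fast]=5≠a[slow]=4 write a[3]=5, slow++,fast++
slow=3 fast=6: a[fast]=6≠a[slow]=5 write a[4]=6, slow++,fast++
slow=4 fast=7: a[fast]=6=a[slow] dup, fast++
slow=4 fast=8: a[fast]=6=a[slow] dup, fast++
slow=4 fast=9: a[fast]=7≠a[slow]=6 write a[5]=7, slow++,fast++
slow=5 fast=10: a[fast]=8≠a[slow]=7 write a[6]=8, slow++,fast++
slow=6 fast=11: a[fast]=11≠a[slow]=8 write a[7]=11, slow++,fast++
slow=7 fast=12: a[fast]=13≠a[slow]=11 write a[8]=13, slow++,fast++
slow=8 fast=13: a[fast]=13=a[slow] dup, fast++
slow=8 fast=14: a[fast]=14≠a[slow]=13 write a[9]=14, slow++,fast++
slow=9 fast=15: a[fast]=14=a[slow] dup, fast++
slow=9 fast=16: a[fast]=14=a[slow] dup, fast++

length 10; prefix = [1, 2, 4, 5, 6, 7, 8, 11, 13, 14]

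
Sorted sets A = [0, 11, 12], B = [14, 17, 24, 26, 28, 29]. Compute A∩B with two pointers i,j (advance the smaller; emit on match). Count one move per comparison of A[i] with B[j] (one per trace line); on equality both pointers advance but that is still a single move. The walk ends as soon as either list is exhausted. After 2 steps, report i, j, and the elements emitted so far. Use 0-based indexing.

i=0 j=0: 0<14, i++
i=1 j=0: 11<14, i++

i=2, j=0, emitted=[]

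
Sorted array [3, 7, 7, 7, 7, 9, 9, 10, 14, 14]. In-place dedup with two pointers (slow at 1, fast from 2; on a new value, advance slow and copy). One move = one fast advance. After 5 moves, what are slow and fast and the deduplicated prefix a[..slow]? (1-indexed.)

(s=1,f=2) a[fast]=7≠a[slow]=3 write a[2]=7 → slow++,fast++
(s=2,f=3) a[fast]=7=a[slow] dup → fast++
(s=2,f=4) a[fast]=7=a[slow] dup → fast++
(s=2,f=5) a[fast]=7=a[slow] dup → fast++
(s=2,f=6) a[fast]=9≠a[slow]=7 write a[3]=9 → slow++,fast++

slow=3, fast=7, prefix=[3, 7, 9]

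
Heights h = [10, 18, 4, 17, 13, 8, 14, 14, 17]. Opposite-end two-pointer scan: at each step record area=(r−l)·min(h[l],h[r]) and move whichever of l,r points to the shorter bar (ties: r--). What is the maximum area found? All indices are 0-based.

max area = 119

[0,8] min(10,17)*8=80 best=80 * → l++
[1,8] min(18,17)*7=119 best=119 * → r--
[1,7] min(18,14)*6=84 best=119 → r--
[1,6] min(18,14)*5=70 best=119 → r--
[1,5] min(18,8)*4=32 best=119 → r--
[1,4] min(18,13)*3=39 best=119 → r--
[1,3] min(18,17)*2=34 best=119 → r--
[1,2] min(18,4)*1=4 best=119 → r--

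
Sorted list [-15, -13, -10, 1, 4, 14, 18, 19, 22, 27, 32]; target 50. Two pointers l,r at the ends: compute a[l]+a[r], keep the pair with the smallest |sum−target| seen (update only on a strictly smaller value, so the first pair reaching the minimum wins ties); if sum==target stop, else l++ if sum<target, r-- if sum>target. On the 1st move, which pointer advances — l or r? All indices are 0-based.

[0,10] -15+32=17 d=33 * → l++

l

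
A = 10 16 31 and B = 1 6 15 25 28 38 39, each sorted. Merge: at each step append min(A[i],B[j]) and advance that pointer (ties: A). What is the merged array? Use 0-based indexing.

i=0 j=0: A[i]=10>B[j]=1 take 1, j++
i=0 j=1: A[i]=10>B[j]=6 take 6, j++
i=0 j=2: A[i]=10<=B[j]=15 take 10, i++
i=1 j=2: A[i]=16>B[j]=15 take 15, j++
i=1 j=3: A[i]=16<=B[j]=25 take 16, i++
i=2 j=3: A[i]=31>B[j]=25 take 25, j++
i=2 j=4: A[i]=31>B[j]=28 take 28, j++
i=2 j=5: A[i]=31<=B[j]=38 take 31, i++
i=3 j=5: A done, take B[j]=38, j++
i=3 j=6: A done, take B[j]=39, j++

[1, 6, 10, 15, 16, 25, 28, 31, 38, 39]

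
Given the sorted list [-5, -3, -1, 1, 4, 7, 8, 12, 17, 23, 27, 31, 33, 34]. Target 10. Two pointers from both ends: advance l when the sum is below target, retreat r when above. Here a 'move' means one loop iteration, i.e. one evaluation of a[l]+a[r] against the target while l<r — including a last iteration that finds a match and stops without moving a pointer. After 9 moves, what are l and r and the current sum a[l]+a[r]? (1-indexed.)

l=3, r=7, sum=7

l=1 r=14: -5+34=29 >10, r--
l=1 r=13: -5+33=28 >10, r--
l=1 r=12: -5+31=26 >10, r--
l=1 r=11: -5+27=22 >10, r--
l=1 r=10: -5+23=18 >10, r--
l=1 r=9: -5+17=12 >10, r--
l=1 r=8: -5+12=7 <10, l++
l=2 r=8: -3+12=9 <10, l++
l=3 r=8: -1+12=11 >10, r--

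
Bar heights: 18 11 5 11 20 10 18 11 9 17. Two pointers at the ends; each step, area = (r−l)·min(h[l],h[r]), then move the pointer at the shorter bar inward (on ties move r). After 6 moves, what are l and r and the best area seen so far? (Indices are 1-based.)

l=1 r=10: min(18,17)*9=153 best=153 *, r--
l=1 r=9: min(18,9)*8=72 best=153, r--
l=1 r=8: min(18,11)*7=77 best=153, r--
l=1 r=7: min(18,18)*6=108 best=153, r--
l=1 r=6: min(18,10)*5=50 best=153, r--
l=1 r=5: min(18,20)*4=72 best=153, l++

l=2, r=5, best area=153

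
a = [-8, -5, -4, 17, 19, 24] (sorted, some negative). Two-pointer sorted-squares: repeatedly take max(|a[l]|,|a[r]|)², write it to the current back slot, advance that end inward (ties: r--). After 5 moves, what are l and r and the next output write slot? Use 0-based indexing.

l=2, r=2, next write slot=0

l=0 r=5: |-8|<=|24| out[5]=576, r--
l=0 r=4: |-8|<=|19| out[4]=361, r--
l=0 r=3: |-8|<=|17| out[3]=289, r--
l=0 r=2: |-8|>|-4| out[2]=64, l++
l=1 r=2: |-5|>|-4| out[1]=25, l++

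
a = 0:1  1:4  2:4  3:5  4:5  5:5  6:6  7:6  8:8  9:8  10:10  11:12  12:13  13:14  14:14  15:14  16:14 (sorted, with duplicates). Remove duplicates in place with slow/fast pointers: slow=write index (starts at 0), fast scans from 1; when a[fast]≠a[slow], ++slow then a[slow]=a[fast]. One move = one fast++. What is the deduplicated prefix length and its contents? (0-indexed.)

length 9; prefix = [1, 4, 5, 6, 8, 10, 12, 13, 14]

slow=0 fast=1: a[fast]=4≠a[slow]=1 write a[1]=4, slow++,fast++
slow=1 fast=2: a[fast]=4=a[slow] dup, fast++
slow=1 fast=3: a[fast]=5≠a[slow]=4 write a[2]=5, slow++,fast++
slow=2 fast=4: a[fast]=5=a[slow] dup, fast++
slow=2 fast=5: a[fast]=5=a[slow] dup, fast++
slow=2 fast=6: a[fast]=6≠a[slow]=5 write a[3]=6, slow++,fast++
slow=3 fast=7: a[fast]=6=a[slow] dup, fast++
slow=3 fast=8: a[fast]=8≠a[slow]=6 write a[4]=8, slow++,fast++
slow=4 fast=9: a[fast]=8=a[slow] dup, fast++
slow=4 fast=10: a[fast]=10≠a[slow]=8 write a[5]=10, slow++,fast++
slow=5 fast=11: a[fast]=12≠a[slow]=10 write a[6]=12, slow++,fast++
slow=6 fast=12: a[fast]=13≠a[slow]=12 write a[7]=13, slow++,fast++
slow=7 fast=13: a[fast]=14≠a[slow]=13 write a[8]=14, slow++,fast++
slow=8 fast=14: a[fast]=14=a[slow] dup, fast++
slow=8 fast=15: a[fast]=14=a[slow] dup, fast++
slow=8 fast=16: a[fast]=14=a[slow] dup, fast++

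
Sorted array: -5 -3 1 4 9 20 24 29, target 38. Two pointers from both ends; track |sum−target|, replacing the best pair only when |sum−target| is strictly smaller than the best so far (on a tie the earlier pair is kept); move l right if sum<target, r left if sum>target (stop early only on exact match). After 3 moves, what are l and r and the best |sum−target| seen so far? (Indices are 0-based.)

l=3, r=7, best |Δ|=8

l=0 r=7: -5+29=24 d=14 *, l++
l=1 r=7: -3+29=26 d=12 *, l++
l=2 r=7: 1+29=30 d=8 *, l++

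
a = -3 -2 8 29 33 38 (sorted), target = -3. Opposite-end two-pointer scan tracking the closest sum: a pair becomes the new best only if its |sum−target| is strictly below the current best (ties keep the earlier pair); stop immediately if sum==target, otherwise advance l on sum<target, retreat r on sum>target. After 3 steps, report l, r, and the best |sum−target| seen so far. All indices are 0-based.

l=0, r=2, best |Δ|=29

l=0 r=5: -3+38=35 d=38 *, r--
l=0 r=4: -3+33=30 d=33 *, r--
l=0 r=3: -3+29=26 d=29 *, r--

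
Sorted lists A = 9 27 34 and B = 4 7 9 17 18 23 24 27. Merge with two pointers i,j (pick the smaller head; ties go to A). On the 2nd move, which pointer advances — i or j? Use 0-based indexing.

[i=0,j=0] A[i]=9>B[j]=4 take 4 → j++
[i=0,j=1] A[i]=9>B[j]=7 take 7 → j++

j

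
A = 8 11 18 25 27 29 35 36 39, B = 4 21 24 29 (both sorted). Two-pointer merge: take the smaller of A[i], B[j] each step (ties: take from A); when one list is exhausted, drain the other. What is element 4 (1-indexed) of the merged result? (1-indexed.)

merged[4] = 18

[i=1,j=1] A[i]=8>B[j]=4 take 4 → j++
[i=1,j=2] A[i]=8<=B[j]=21 take 8 → i++
[i=2,j=2] A[i]=11<=B[j]=21 take 11 → i++
[i=3,j=2] A[i]=18<=B[j]=21 take 18 → i++
[i=4,j=2] A[i]=25>B[j]=21 take 21 → j++
[i=4,j=3] A[i]=25>B[j]=24 take 24 → j++
[i=4,j=4] A[i]=25<=B[j]=29 take 25 → i++
[i=5,j=4] A[i]=27<=B[j]=29 take 27 → i++
[i=6,j=4] A[i]=29<=B[j]=29 take 29 → i++
[i=7,j=4] A[i]=35>B[j]=29 take 29 → j++
[i=7,j=5] B done, take A[i]=35 → i++
[i=8,j=5] B done, take A[i]=36 → i++
[i=9,j=5] B done, take A[i]=39 → i++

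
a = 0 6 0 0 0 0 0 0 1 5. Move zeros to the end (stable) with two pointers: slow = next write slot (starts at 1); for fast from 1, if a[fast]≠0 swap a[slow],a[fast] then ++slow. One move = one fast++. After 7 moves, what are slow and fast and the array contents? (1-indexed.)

slow=2, fast=8, a=[6, 0, 0, 0, 0, 0, 0, 0, 1, 5]

(s=1,f=1) a[fast]=0 → fast++
(s=1,f=2) a[fast]=6≠0 swap→a[1]=6 → slow++,fast++
(s=2,f=3) a[fast]=0 → fast++
(s=2,f=4) a[fast]=0 → fast++
(s=2,f=5) a[fast]=0 → fast++
(s=2,f=6) a[fast]=0 → fast++
(s=2,f=7) a[fast]=0 → fast++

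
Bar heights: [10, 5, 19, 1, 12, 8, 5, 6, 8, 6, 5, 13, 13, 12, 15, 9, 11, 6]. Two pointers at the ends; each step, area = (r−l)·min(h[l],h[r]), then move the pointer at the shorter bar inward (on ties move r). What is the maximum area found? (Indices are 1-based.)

max area = 180

l=1 r=18: min(10,6)*17=102 best=102 *, r--
l=1 r=17: min(10,11)*16=160 best=160 *, l++
l=2 r=17: min(5,11)*15=75 best=160, l++
l=3 r=17: min(19,11)*14=154 best=160, r--
l=3 r=16: min(19,9)*13=117 best=160, r--
l=3 r=15: min(19,15)*12=180 best=180 *, r--
l=3 r=14: min(19,12)*11=132 best=180, r--
l=3 r=13: min(19,13)*10=130 best=180, r--
l=3 r=12: min(19,13)*9=117 best=180, r--
l=3 r=11: min(19,5)*8=40 best=180, r--
l=3 r=10: min(19,6)*7=42 best=180, r--
l=3 r=9: min(19,8)*6=48 best=180, r--
l=3 r=8: min(19,6)*5=30 best=180, r--
l=3 r=7: min(19,5)*4=20 best=180, r--
l=3 r=6: min(19,8)*3=24 best=180, r--
l=3 r=5: min(19,12)*2=24 best=180, r--
l=3 r=4: min(19,1)*1=1 best=180, r--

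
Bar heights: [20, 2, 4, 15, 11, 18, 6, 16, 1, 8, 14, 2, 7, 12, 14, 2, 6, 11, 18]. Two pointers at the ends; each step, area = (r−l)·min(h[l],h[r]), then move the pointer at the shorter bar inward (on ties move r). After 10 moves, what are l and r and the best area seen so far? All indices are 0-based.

[0,18] min(20,18)*18=324 best=324 * → r--
[0,17] min(20,11)*17=187 best=324 → r--
[0,16] min(20,6)*16=96 best=324 → r--
[0,15] min(20,2)*15=30 best=324 → r--
[0,14] min(20,14)*14=196 best=324 → r--
[0,13] min(20,12)*13=156 best=324 → r--
[0,12] min(20,7)*12=84 best=324 → r--
[0,11] min(20,2)*11=22 best=324 → r--
[0,10] min(20,14)*10=140 best=324 → r--
[0,9] min(20,8)*9=72 best=324 → r--

l=0, r=8, best area=324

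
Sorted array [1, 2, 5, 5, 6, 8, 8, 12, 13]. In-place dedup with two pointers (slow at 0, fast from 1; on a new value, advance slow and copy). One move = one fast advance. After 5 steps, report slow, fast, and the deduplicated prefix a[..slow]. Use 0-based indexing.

slow=0 fast=1: a[fast]=2≠a[slow]=1 write a[1]=2, slow++,fast++
slow=1 fast=2: a[fast]=5≠a[slow]=2 write a[2]=5, slow++,fast++
slow=2 fast=3: a[fast]=5=a[slow] dup, fast++
slow=2 fast=4: a[fast]=6≠a[slow]=5 write a[3]=6, slow++,fast++
slow=3 fast=5: a[fast]=8≠a[slow]=6 write a[4]=8, slow++,fast++

slow=4, fast=6, prefix=[1, 2, 5, 6, 8]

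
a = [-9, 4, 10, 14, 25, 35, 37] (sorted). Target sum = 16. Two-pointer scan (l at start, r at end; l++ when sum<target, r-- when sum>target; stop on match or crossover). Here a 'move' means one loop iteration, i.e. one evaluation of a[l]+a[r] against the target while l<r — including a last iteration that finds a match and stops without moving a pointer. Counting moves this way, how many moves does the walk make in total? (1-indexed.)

l=1 r=7: -9+37=28 >16, r--
l=1 r=6: -9+35=26 >16, r--
l=1 r=5: -9+25=16, found

3 moves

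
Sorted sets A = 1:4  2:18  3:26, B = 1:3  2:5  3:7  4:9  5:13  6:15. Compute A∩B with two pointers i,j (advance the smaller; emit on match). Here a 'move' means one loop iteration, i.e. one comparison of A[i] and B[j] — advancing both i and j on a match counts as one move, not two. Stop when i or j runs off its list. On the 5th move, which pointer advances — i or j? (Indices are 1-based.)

[i=1,j=1] 4>3 → j++
[i=1,j=2] 4<5 → i++
[i=2,j=2] 18>5 → j++
[i=2,j=3] 18>7 → j++
[i=2,j=4] 18>9 → j++

j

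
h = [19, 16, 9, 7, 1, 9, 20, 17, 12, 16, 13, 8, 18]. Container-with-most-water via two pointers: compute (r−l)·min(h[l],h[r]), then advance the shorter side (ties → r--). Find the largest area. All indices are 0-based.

[0,12] min(19,18)*12=216 best=216 * → r--
[0,11] min(19,8)*11=88 best=216 → r--
[0,10] min(19,13)*10=130 best=216 → r--
[0,9] min(19,16)*9=144 best=216 → r--
[0,8] min(19,12)*8=96 best=216 → r--
[0,7] min(19,17)*7=119 best=216 → r--
[0,6] min(19,20)*6=114 best=216 → l++
[1,6] min(16,20)*5=80 best=216 → l++
[2,6] min(9,20)*4=36 best=216 → l++
[3,6] min(7,20)*3=21 best=216 → l++
[4,6] min(1,20)*2=2 best=216 → l++
[5,6] min(9,20)*1=9 best=216 → l++

max area = 216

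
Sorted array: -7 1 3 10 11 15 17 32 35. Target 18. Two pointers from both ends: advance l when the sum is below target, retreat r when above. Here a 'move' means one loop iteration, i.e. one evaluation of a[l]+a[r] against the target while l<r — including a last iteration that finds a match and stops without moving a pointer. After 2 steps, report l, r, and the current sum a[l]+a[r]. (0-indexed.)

[0,8] -7+35=28 >18 → r--
[0,7] -7+32=25 >18 → r--

l=0, r=6, sum=10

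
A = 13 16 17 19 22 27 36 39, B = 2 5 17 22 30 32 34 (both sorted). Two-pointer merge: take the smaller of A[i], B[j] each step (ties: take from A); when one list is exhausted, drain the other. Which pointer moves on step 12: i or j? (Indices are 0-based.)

j

i=0 j=0: A[i]=13>B[j]=2 take 2, j++
i=0 j=1: A[i]=13>B[j]=5 take 5, j++
i=0 j=2: A[i]=13<=B[j]=17 take 13, i++
i=1 j=2: A[i]=16<=B[j]=17 take 16, i++
i=2 j=2: A[i]=17<=B[j]=17 take 17, i++
i=3 j=2: A[i]=19>B[j]=17 take 17, j++
i=3 j=3: A[i]=19<=B[j]=22 take 19, i++
i=4 j=3: A[i]=22<=B[j]=22 take 22, i++
i=5 j=3: A[i]=27>B[j]=22 take 22, j++
i=5 j=4: A[i]=27<=B[j]=30 take 27, i++
i=6 j=4: A[i]=36>B[j]=30 take 30, j++
i=6 j=5: A[i]=36>B[j]=32 take 32, j++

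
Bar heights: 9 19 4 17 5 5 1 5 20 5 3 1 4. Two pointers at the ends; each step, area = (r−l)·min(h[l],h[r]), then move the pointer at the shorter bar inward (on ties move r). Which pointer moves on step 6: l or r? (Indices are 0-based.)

l

[0,12] min(9,4)*12=48 best=48 * → r--
[0,11] min(9,1)*11=11 best=48 → r--
[0,10] min(9,3)*10=30 best=48 → r--
[0,9] min(9,5)*9=45 best=48 → r--
[0,8] min(9,20)*8=72 best=72 * → l++
[1,8] min(19,20)*7=133 best=133 * → l++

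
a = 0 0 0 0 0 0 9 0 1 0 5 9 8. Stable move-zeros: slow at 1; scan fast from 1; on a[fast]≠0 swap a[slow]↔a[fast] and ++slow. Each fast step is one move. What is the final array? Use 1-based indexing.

slow=1 fast=1: a[fast]=0, fast++
slow=1 fast=2: a[fast]=0, fast++
slow=1 fast=3: a[fast]=0, fast++
slow=1 fast=4: a[fast]=0, fast++
slow=1 fast=5: a[fast]=0, fast++
slow=1 fast=6: a[fast]=0, fast++
slow=1 fast=7: a[fast]=9≠0 swap→a[1]=9, slow++,fast++
slow=2 fast=8: a[fast]=0, fast++
slow=2 fast=9: a[fast]=1≠0 swap→a[2]=1, slow++,fast++
slow=3 fast=10: a[fast]=0, fast++
slow=3 fast=11: a[fast]=5≠0 swap→a[3]=5, slow++,fast++
slow=4 fast=12: a[fast]=9≠0 swap→a[4]=9, slow++,fast++
slow=5 fast=13: a[fast]=8≠0 swap→a[5]=8, slow++,fast++

[9, 1, 5, 9, 8, 0, 0, 0, 0, 0, 0, 0, 0]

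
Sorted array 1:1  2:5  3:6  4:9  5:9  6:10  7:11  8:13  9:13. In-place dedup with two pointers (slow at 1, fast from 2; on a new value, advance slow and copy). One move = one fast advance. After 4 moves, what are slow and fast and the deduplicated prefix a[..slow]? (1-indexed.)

slow=4, fast=6, prefix=[1, 5, 6, 9]

slow=1 fast=2: a[fast]=5≠a[slow]=1 write a[2]=5, slow++,fast++
slow=2 fast=3: a[fast]=6≠a[slow]=5 write a[3]=6, slow++,fast++
slow=3 fast=4: a[fast]=9≠a[slow]=6 write a[4]=9, slow++,fast++
slow=4 fast=5: a[fast]=9=a[slow] dup, fast++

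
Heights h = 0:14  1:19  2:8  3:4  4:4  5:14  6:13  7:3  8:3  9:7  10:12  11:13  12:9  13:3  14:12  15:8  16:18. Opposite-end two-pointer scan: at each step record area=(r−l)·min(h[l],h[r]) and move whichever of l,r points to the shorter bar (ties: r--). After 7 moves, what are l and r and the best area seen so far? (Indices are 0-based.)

l=1, r=10, best area=270

[0,16] min(14,18)*16=224 best=224 * → l++
[1,16] min(19,18)*15=270 best=270 * → r--
[1,15] min(19,8)*14=112 best=270 → r--
[1,14] min(19,12)*13=156 best=270 → r--
[1,13] min(19,3)*12=36 best=270 → r--
[1,12] min(19,9)*11=99 best=270 → r--
[1,11] min(19,13)*10=130 best=270 → r--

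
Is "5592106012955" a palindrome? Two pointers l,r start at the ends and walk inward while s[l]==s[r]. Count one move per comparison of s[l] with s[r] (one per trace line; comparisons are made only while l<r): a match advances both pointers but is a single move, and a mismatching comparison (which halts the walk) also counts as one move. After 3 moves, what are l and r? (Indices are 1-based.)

[1,13] '5'=='5' → l++,r--
[2,12] '5'=='5' → l++,r--
[3,11] '9'=='9' → l++,r--

l=4, r=10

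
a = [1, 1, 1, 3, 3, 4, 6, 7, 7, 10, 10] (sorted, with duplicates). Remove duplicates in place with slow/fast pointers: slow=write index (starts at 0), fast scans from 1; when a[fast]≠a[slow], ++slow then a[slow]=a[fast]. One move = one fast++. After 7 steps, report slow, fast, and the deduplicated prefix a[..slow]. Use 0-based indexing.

slow=0 fast=1: a[fast]=1=a[slow] dup, fast++
slow=0 fast=2: a[fast]=1=a[slow] dup, fast++
slow=0 fast=3: a[fast]=3≠a[slow]=1 write a[1]=3, slow++,fast++
slow=1 fast=4: a[fast]=3=a[slow] dup, fast++
slow=1 fast=5: a[fast]=4≠a[slow]=3 write a[2]=4, slow++,fast++
slow=2 fast=6: a[fast]=6≠a[slow]=4 write a[3]=6, slow++,fast++
slow=3 fast=7: a[fast]=7≠a[slow]=6 write a[4]=7, slow++,fast++

slow=4, fast=8, prefix=[1, 3, 4, 6, 7]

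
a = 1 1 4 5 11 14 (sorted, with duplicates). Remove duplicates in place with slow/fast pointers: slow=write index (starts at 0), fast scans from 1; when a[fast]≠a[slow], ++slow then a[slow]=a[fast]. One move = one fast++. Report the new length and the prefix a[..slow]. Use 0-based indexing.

length 5; prefix = [1, 4, 5, 11, 14]

slow=0 fast=1: a[fast]=1=a[slow] dup, fast++
slow=0 fast=2: a[fast]=4≠a[slow]=1 write a[1]=4, slow++,fast++
slow=1 fast=3: a[fast]=5≠a[slow]=4 write a[2]=5, slow++,fast++
slow=2 fast=4: a[fast]=11≠a[slow]=5 write a[3]=11, slow++,fast++
slow=3 fast=5: a[fast]=14≠a[slow]=11 write a[4]=14, slow++,fast++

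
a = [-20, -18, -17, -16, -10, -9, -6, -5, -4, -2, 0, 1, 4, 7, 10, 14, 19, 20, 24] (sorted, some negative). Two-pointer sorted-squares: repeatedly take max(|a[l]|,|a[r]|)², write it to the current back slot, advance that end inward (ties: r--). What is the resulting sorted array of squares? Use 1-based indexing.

[1,19] |-20|<=|24| out[19]=576 → r--
[1,18] |-20|<=|20| out[18]=400 → r--
[1,17] |-20|>|19| out[17]=400 → l++
[2,17] |-18|<=|19| out[16]=361 → r--
[2,16] |-18|>|14| out[15]=324 → l++
[3,16] |-17|>|14| out[14]=289 → l++
[4,16] |-16|>|14| out[13]=256 → l++
[5,16] |-10|<=|14| out[12]=196 → r--
[5,15] |-10|<=|10| out[11]=100 → r--
[5,14] |-10|>|7| out[10]=100 → l++
[6,14] |-9|>|7| out[9]=81 → l++
[7,14] |-6|<=|7| out[8]=49 → r--
[7,13] |-6|>|4| out[7]=36 → l++
[8,13] |-5|>|4| out[6]=25 → l++
[9,13] |-4|<=|4| out[5]=16 → r--
[9,12] |-4|>|1| out[4]=16 → l++
[10,12] |-2|>|1| out[3]=4 → l++
[11,12] |0|<=|1| out[2]=1 → r--
[11,11] |0|<=|0| out[1]=0 → r--

[0, 1, 4, 16, 16, 25, 36, 49, 81, 100, 100, 196, 256, 289, 324, 361, 400, 400, 576]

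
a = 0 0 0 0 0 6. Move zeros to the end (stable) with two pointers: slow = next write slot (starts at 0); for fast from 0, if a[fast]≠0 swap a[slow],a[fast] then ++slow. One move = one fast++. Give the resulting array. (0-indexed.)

[6, 0, 0, 0, 0, 0]

slow=0 fast=0: a[fast]=0, fast++
slow=0 fast=1: a[fast]=0, fast++
slow=0 fast=2: a[fast]=0, fast++
slow=0 fast=3: a[fast]=0, fast++
slow=0 fast=4: a[fast]=0, fast++
slow=0 fast=5: a[fast]=6≠0 swap→a[0]=6, slow++,fast++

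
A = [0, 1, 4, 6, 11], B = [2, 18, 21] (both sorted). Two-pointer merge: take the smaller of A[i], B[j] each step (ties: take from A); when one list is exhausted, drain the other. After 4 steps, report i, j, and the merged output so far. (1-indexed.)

[i=1,j=1] A[i]=0<=B[j]=2 take 0 → i++
[i=2,j=1] A[i]=1<=B[j]=2 take 1 → i++
[i=3,j=1] A[i]=4>B[j]=2 take 2 → j++
[i=3,j=2] A[i]=4<=B[j]=18 take 4 → i++

i=4, j=2, merged so far=[0, 1, 2, 4]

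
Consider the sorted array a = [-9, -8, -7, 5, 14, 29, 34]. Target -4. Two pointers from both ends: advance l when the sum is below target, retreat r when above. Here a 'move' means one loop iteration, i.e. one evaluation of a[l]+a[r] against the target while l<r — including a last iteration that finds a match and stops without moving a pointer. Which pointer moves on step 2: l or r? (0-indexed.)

r

[0,6] -9+34=25 >-4 → r--
[0,5] -9+29=20 >-4 → r--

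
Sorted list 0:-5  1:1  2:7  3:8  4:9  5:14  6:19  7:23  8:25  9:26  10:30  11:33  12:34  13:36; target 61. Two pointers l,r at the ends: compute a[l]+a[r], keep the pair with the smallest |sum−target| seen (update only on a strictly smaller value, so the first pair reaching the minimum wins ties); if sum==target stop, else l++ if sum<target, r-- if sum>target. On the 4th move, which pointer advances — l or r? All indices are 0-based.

[0,13] -5+36=31 d=30 * → l++
[1,13] 1+36=37 d=24 * → l++
[2,13] 7+36=43 d=18 * → l++
[3,13] 8+36=44 d=17 * → l++

l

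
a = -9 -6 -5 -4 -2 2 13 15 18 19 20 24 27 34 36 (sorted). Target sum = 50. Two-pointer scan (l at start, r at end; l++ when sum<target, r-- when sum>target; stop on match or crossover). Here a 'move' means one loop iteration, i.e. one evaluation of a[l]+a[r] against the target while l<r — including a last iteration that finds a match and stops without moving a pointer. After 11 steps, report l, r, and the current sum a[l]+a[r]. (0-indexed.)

l=9, r=12, sum=46

[0,14] -9+36=27 <50 → l++
[1,14] -6+36=30 <50 → l++
[2,14] -5+36=31 <50 → l++
[3,14] -4+36=32 <50 → l++
[4,14] -2+36=34 <50 → l++
[5,14] 2+36=38 <50 → l++
[6,14] 13+36=49 <50 → l++
[7,14] 15+36=51 >50 → r--
[7,13] 15+34=49 <50 → l++
[8,13] 18+34=52 >50 → r--
[8,12] 18+27=45 <50 → l++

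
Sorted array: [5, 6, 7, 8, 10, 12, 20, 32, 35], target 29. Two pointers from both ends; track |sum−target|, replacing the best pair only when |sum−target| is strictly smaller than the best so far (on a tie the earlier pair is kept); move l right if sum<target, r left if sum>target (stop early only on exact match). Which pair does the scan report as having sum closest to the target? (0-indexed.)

l=0 r=8: 5+35=40 d=11 *, r--
l=0 r=7: 5+32=37 d=8 *, r--
l=0 r=6: 5+20=25 d=4 *, l++
l=1 r=6: 6+20=26 d=3 *, l++
l=2 r=6: 7+20=27 d=2 *, l++
l=3 r=6: 8+20=28 d=1 *, l++
l=4 r=6: 10+20=30 d=1, r--
l=4 r=5: 10+12=22 d=7, l++

pair (8, 20) with sum 28 (|Δ|=1)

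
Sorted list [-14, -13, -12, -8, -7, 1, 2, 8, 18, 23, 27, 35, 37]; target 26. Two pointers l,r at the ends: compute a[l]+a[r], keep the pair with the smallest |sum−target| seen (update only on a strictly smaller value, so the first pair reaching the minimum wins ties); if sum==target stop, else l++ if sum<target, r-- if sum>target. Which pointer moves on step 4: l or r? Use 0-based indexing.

[0,12] -14+37=23 d=3 * → l++
[1,12] -13+37=24 d=2 * → l++
[2,12] -12+37=25 d=1 * → l++
[3,12] -8+37=29 d=3 → r--

r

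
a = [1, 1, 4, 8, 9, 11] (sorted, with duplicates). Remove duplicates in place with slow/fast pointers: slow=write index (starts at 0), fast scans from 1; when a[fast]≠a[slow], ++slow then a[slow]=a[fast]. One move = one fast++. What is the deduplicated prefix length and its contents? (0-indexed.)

length 5; prefix = [1, 4, 8, 9, 11]

(s=0,f=1) a[fast]=1=a[slow] dup → fast++
(s=0,f=2) a[fast]=4≠a[slow]=1 write a[1]=4 → slow++,fast++
(s=1,f=3) a[fast]=8≠a[slow]=4 write a[2]=8 → slow++,fast++
(s=2,f=4) a[fast]=9≠a[slow]=8 write a[3]=9 → slow++,fast++
(s=3,f=5) a[fast]=11≠a[slow]=9 write a[4]=11 → slow++,fast++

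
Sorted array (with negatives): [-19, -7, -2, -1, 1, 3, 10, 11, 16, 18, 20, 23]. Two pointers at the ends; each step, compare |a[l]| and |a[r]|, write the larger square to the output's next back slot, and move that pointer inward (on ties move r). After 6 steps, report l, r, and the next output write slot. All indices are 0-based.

l=1, r=6, next write slot=5

[0,11] |-19|<=|23| out[11]=529 → r--
[0,10] |-19|<=|20| out[10]=400 → r--
[0,9] |-19|>|18| out[9]=361 → l++
[1,9] |-7|<=|18| out[8]=324 → r--
[1,8] |-7|<=|16| out[7]=256 → r--
[1,7] |-7|<=|11| out[6]=121 → r--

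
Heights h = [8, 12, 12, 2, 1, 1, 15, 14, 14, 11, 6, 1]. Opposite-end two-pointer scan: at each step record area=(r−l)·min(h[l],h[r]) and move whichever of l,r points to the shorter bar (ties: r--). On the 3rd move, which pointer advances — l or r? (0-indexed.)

l

[0,11] min(8,1)*11=11 best=11 * → r--
[0,10] min(8,6)*10=60 best=60 * → r--
[0,9] min(8,11)*9=72 best=72 * → l++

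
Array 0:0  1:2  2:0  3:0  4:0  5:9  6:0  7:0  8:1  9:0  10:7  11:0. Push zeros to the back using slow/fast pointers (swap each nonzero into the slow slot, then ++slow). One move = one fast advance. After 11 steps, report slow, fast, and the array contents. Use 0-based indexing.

slow=4, fast=11, a=[2, 9, 1, 7, 0, 0, 0, 0, 0, 0, 0, 0]

slow=0 fast=0: a[fast]=0, fast++
slow=0 fast=1: a[fast]=2≠0 swap→a[0]=2, slow++,fast++
slow=1 fast=2: a[fast]=0, fast++
slow=1 fast=3: a[fast]=0, fast++
slow=1 fast=4: a[fast]=0, fast++
slow=1 fast=5: a[fast]=9≠0 swap→a[1]=9, slow++,fast++
slow=2 fast=6: a[fast]=0, fast++
slow=2 fast=7: a[fast]=0, fast++
slow=2 fast=8: a[fast]=1≠0 swap→a[2]=1, slow++,fast++
slow=3 fast=9: a[fast]=0, fast++
slow=3 fast=10: a[fast]=7≠0 swap→a[3]=7, slow++,fast++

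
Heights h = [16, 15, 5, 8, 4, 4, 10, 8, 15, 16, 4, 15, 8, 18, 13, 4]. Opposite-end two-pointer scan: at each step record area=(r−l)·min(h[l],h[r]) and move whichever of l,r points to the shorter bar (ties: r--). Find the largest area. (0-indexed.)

[0,15] min(16,4)*15=60 best=60 * → r--
[0,14] min(16,13)*14=182 best=182 * → r--
[0,13] min(16,18)*13=208 best=208 * → l++
[1,13] min(15,18)*12=180 best=208 → l++
[2,13] min(5,18)*11=55 best=208 → l++
[3,13] min(8,18)*10=80 best=208 → l++
[4,13] min(4,18)*9=36 best=208 → l++
[5,13] min(4,18)*8=32 best=208 → l++
[6,13] min(10,18)*7=70 best=208 → l++
[7,13] min(8,18)*6=48 best=208 → l++
[8,13] min(15,18)*5=75 best=208 → l++
[9,13] min(16,18)*4=64 best=208 → l++
[10,13] min(4,18)*3=12 best=208 → l++
[11,13] min(15,18)*2=30 best=208 → l++
[12,13] min(8,18)*1=8 best=208 → l++

max area = 208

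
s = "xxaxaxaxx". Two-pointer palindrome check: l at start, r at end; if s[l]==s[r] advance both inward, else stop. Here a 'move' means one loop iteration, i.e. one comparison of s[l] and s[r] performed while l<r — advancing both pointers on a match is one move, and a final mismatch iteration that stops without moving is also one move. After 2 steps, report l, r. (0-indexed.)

l=2, r=6

l=0 r=8: 'x'=='x', l++,r--
l=1 r=7: 'x'=='x', l++,r--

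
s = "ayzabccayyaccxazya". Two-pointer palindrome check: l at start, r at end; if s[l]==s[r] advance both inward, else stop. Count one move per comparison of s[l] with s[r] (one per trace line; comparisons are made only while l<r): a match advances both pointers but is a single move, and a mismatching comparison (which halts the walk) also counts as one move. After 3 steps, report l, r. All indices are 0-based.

l=3, r=14

l=0 r=17: 'a'=='a', l++,r--
l=1 r=16: 'y'=='y', l++,r--
l=2 r=15: 'z'=='z', l++,r--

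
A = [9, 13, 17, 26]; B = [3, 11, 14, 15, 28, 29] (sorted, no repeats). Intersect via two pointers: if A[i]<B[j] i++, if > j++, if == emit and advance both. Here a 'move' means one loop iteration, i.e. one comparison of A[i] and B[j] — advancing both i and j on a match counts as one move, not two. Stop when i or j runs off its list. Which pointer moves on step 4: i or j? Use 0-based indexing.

[i=0,j=0] 9>3 → j++
[i=0,j=1] 9<11 → i++
[i=1,j=1] 13>11 → j++
[i=1,j=2] 13<14 → i++

i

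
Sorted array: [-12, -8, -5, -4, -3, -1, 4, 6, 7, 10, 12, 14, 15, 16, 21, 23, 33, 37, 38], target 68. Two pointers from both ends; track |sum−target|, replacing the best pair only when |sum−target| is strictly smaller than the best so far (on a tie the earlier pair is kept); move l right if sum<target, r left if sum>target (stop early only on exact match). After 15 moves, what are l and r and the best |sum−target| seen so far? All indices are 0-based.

[0,18] -12+38=26 d=42 * → l++
[1,18] -8+38=30 d=38 * → l++
[2,18] -5+38=33 d=35 * → l++
[3,18] -4+38=34 d=34 * → l++
[4,18] -3+38=35 d=33 * → l++
[5,18] -1+38=37 d=31 * → l++
[6,18] 4+38=42 d=26 * → l++
[7,18] 6+38=44 d=24 * → l++
[8,18] 7+38=45 d=23 * → l++
[9,18] 10+38=48 d=20 * → l++
[10,18] 12+38=50 d=18 * → l++
[11,18] 14+38=52 d=16 * → l++
[12,18] 15+38=53 d=15 * → l++
[13,18] 16+38=54 d=14 * → l++
[14,18] 21+38=59 d=9 * → l++

l=15, r=18, best |Δ|=9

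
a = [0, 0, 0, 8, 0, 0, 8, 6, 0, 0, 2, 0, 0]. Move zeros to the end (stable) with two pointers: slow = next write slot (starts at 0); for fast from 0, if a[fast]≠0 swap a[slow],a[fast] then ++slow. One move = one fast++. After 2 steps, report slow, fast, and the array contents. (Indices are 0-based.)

slow=0, fast=2, a=[0, 0, 0, 8, 0, 0, 8, 6, 0, 0, 2, 0, 0]

slow=0 fast=0: a[fast]=0, fast++
slow=0 fast=1: a[fast]=0, fast++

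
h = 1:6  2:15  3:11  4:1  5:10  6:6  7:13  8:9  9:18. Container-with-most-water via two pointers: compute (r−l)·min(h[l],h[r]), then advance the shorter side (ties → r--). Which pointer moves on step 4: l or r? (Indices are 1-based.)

l

l=1 r=9: min(6,18)*8=48 best=48 *, l++
l=2 r=9: min(15,18)*7=105 best=105 *, l++
l=3 r=9: min(11,18)*6=66 best=105, l++
l=4 r=9: min(1,18)*5=5 best=105, l++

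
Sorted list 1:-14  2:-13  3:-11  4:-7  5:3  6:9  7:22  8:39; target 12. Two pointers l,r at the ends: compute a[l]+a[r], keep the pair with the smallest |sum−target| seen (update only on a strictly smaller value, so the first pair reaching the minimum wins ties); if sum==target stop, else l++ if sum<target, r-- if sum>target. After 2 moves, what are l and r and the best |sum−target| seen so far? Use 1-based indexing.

[1,8] -14+39=25 d=13 * → r--
[1,7] -14+22=8 d=4 * → l++

l=2, r=7, best |Δ|=4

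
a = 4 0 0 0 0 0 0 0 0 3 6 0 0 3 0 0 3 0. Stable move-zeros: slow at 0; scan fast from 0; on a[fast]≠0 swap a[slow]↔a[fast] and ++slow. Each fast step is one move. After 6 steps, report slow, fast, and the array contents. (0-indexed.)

slow=1, fast=6, a=[4, 0, 0, 0, 0, 0, 0, 0, 0, 3, 6, 0, 0, 3, 0, 0, 3, 0]

(s=0,f=0) a[fast]=4≠0 swap→a[0]=4 → slow++,fast++
(s=1,f=1) a[fast]=0 → fast++
(s=1,f=2) a[fast]=0 → fast++
(s=1,f=3) a[fast]=0 → fast++
(s=1,f=4) a[fast]=0 → fast++
(s=1,f=5) a[fast]=0 → fast++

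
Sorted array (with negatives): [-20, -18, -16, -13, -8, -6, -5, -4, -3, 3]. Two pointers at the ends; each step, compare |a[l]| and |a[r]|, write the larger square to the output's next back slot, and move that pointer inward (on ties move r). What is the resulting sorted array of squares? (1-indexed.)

l=1 r=10: |-20|>|3| out[10]=400, l++
l=2 r=10: |-18|>|3| out[9]=324, l++
l=3 r=10: |-16|>|3| out[8]=256, l++
l=4 r=10: |-13|>|3| out[7]=169, l++
l=5 r=10: |-8|>|3| out[6]=64, l++
l=6 r=10: |-6|>|3| out[5]=36, l++
l=7 r=10: |-5|>|3| out[4]=25, l++
l=8 r=10: |-4|>|3| out[3]=16, l++
l=9 r=10: |-3|<=|3| out[2]=9, r--
l=9 r=9: |-3|<=|-3| out[1]=9, r--

[9, 9, 16, 25, 36, 64, 169, 256, 324, 400]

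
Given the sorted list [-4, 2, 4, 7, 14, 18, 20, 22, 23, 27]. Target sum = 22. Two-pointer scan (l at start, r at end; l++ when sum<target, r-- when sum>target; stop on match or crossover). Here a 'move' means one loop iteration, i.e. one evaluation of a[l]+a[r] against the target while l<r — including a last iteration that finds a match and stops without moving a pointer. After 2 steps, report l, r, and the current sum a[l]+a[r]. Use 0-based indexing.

l=1, r=8, sum=25

l=0 r=9: -4+27=23 >22, r--
l=0 r=8: -4+23=19 <22, l++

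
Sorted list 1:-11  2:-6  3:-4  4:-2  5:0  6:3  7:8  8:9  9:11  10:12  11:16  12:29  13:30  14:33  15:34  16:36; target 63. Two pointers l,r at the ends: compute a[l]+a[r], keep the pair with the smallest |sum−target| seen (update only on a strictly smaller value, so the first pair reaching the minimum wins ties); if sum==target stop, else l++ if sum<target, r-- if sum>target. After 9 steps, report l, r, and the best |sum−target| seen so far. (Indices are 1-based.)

l=10, r=16, best |Δ|=16

[1,16] -11+36=25 d=38 * → l++
[2,16] -6+36=30 d=33 * → l++
[3,16] -4+36=32 d=31 * → l++
[4,16] -2+36=34 d=29 * → l++
[5,16] 0+36=36 d=27 * → l++
[6,16] 3+36=39 d=24 * → l++
[7,16] 8+36=44 d=19 * → l++
[8,16] 9+36=45 d=18 * → l++
[9,16] 11+36=47 d=16 * → l++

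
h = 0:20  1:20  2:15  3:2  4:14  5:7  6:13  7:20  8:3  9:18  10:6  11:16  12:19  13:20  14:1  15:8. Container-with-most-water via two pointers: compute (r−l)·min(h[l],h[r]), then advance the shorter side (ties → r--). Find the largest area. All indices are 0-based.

max area = 260

l=0 r=15: min(20,8)*15=120 best=120 *, r--
l=0 r=14: min(20,1)*14=14 best=120, r--
l=0 r=13: min(20,20)*13=260 best=260 *, r--
l=0 r=12: min(20,19)*12=228 best=260, r--
l=0 r=11: min(20,16)*11=176 best=260, r--
l=0 r=10: min(20,6)*10=60 best=260, r--
l=0 r=9: min(20,18)*9=162 best=260, r--
l=0 r=8: min(20,3)*8=24 best=260, r--
l=0 r=7: min(20,20)*7=140 best=260, r--
l=0 r=6: min(20,13)*6=78 best=260, r--
l=0 r=5: min(20,7)*5=35 best=260, r--
l=0 r=4: min(20,14)*4=56 best=260, r--
l=0 r=3: min(20,2)*3=6 best=260, r--
l=0 r=2: min(20,15)*2=30 best=260, r--
l=0 r=1: min(20,20)*1=20 best=260, r--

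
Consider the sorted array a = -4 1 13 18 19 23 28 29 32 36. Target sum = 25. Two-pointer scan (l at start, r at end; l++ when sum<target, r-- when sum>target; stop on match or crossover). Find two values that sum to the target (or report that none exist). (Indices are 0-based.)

l=0 r=9: -4+36=32 >25, r--
l=0 r=8: -4+32=28 >25, r--
l=0 r=7: -4+29=25, found

(-4, 29)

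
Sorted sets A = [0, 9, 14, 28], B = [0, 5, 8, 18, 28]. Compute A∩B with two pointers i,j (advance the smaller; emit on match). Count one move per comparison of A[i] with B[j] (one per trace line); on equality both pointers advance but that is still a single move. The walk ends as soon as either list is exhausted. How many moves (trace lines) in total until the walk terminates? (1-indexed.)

i=1 j=1: 0==0 emit, i++,j++
i=2 j=2: 9>5, j++
i=2 j=3: 9>8, j++
i=2 j=4: 9<18, i++
i=3 j=4: 14<18, i++
i=4 j=4: 28>18, j++
i=4 j=5: 28==28 emit, i++,j++

7 moves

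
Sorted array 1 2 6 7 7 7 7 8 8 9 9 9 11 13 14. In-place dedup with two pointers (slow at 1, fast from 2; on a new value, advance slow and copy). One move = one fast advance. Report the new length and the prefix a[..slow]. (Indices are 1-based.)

(s=1,f=2) a[fast]=2≠a[slow]=1 write a[2]=2 → slow++,fast++
(s=2,f=3) a[fast]=6≠a[slow]=2 write a[3]=6 → slow++,fast++
(s=3,f=4) a[fast]=7≠a[slow]=6 write a[4]=7 → slow++,fast++
(s=4,f=5) a[fast]=7=a[slow] dup → fast++
(s=4,f=6) a[fast]=7=a[slow] dup → fast++
(s=4,f=7) a[fast]=7=a[slow] dup → fast++
(s=4,f=8) a[fast]=8≠a[slow]=7 write a[5]=8 → slow++,fast++
(s=5,f=9) a[fast]=8=a[slow] dup → fast++
(s=5,f=10) a[fast]=9≠a[slow]=8 write a[6]=9 → slow++,fast++
(s=6,f=11) a[fast]=9=a[slow] dup → fast++
(s=6,f=12) a[fast]=9=a[slow] dup → fast++
(s=6,f=13) a[fast]=11≠a[slow]=9 write a[7]=11 → slow++,fast++
(s=7,f=14) a[fast]=13≠a[slow]=11 write a[8]=13 → slow++,fast++
(s=8,f=15) a[fast]=14≠a[slow]=13 write a[9]=14 → slow++,fast++

length 9; prefix = [1, 2, 6, 7, 8, 9, 11, 13, 14]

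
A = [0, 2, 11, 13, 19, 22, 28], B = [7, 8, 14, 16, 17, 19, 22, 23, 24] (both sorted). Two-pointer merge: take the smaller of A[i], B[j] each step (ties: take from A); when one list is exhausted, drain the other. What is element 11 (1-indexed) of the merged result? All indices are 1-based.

[i=1,j=1] A[i]=0<=B[j]=7 take 0 → i++
[i=2,j=1] A[i]=2<=B[j]=7 take 2 → i++
[i=3,j=1] A[i]=11>B[j]=7 take 7 → j++
[i=3,j=2] A[i]=11>B[j]=8 take 8 → j++
[i=3,j=3] A[i]=11<=B[j]=14 take 11 → i++
[i=4,j=3] A[i]=13<=B[j]=14 take 13 → i++
[i=5,j=3] A[i]=19>B[j]=14 take 14 → j++
[i=5,j=4] A[i]=19>B[j]=16 take 16 → j++
[i=5,j=5] A[i]=19>B[j]=17 take 17 → j++
[i=5,j=6] A[i]=19<=B[j]=19 take 19 → i++
[i=6,j=6] A[i]=22>B[j]=19 take 19 → j++
[i=6,j=7] A[i]=22<=B[j]=22 take 22 → i++
[i=7,j=7] A[i]=28>B[j]=22 take 22 → j++
[i=7,j=8] A[i]=28>B[j]=23 take 23 → j++
[i=7,j=9] A[i]=28>B[j]=24 take 24 → j++
[i=7,j=10] B done, take A[i]=28 → i++

merged[11] = 19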